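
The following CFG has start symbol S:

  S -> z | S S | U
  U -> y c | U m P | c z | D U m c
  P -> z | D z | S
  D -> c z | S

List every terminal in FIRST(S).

S -> z contributes {z}.
From S -> S S: add FIRST(S) = { c, y, z }.
From S -> U: add FIRST(U) = { c, y, z }.
Union: FIRST(S) = { c, y, z }.

{ c, y, z }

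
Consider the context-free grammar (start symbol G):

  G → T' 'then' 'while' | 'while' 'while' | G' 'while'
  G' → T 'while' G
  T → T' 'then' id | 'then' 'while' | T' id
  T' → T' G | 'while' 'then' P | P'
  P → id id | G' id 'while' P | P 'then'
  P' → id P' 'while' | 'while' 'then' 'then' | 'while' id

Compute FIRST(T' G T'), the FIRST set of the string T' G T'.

{ 'while', id }

Add FIRST(T') = { 'while', id }; T' is not nullable, stop.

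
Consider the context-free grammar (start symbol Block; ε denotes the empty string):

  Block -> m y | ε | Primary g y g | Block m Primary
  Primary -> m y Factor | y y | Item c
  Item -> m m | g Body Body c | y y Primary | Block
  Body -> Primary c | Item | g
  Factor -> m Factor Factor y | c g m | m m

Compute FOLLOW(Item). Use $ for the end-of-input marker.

In Primary -> Item c: add FIRST(c) = { c }.
In Body -> Item: Item is at the end, add FOLLOW(Body) = { c, g, m, y }.
Union: FOLLOW(Item) = { c, g, m, y }.

{ c, g, m, y }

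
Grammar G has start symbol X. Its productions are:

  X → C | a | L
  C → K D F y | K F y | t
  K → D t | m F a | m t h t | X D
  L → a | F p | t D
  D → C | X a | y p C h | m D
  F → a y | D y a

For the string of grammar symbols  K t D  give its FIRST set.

Add FIRST(K) = { a, m, t, y }; K is not nullable, stop.

{ a, m, t, y }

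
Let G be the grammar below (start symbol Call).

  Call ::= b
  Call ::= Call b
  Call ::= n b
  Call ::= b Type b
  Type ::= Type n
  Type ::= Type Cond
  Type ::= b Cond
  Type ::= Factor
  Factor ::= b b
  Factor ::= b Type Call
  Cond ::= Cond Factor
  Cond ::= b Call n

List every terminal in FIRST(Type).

{ b }

From Type ::= Type n: add FIRST(Type) = { b }.
From Type ::= Type Cond: add FIRST(Type) = { b }.
Type ::= b Cond contributes {b}.
From Type ::= Factor: add FIRST(Factor) = { b }.
Union: FIRST(Type) = { b }.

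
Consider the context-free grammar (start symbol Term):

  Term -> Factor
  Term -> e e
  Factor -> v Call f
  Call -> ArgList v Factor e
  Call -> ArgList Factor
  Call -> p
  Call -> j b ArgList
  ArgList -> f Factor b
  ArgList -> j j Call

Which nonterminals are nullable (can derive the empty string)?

No nonterminal has an empty production or an RHS whose symbols are all nullable.

{ } (none)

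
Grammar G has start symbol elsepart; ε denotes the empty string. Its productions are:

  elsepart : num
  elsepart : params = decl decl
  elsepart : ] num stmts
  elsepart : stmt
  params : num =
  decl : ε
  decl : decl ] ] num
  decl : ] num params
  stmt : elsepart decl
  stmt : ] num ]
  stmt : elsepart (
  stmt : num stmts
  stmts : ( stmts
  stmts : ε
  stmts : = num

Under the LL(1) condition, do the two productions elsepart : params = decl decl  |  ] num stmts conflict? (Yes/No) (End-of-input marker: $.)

No

FIRST(params = decl decl) = { num } and FIRST(] num stmts) = { ] }.
The FIRST sets are disjoint and neither alternative is nullable — no conflict.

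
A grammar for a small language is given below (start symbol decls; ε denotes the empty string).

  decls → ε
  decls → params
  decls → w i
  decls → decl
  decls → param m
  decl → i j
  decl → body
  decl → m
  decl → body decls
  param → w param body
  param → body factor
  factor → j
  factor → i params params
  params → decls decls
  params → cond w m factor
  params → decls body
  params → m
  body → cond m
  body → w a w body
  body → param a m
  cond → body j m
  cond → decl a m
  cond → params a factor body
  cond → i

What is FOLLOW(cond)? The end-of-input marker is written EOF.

In params → cond w m factor: add FIRST(w m factor) = { w }.
In body → cond m: add FIRST(m) = { m }.
Union: FOLLOW(cond) = { m, w }.

{ m, w }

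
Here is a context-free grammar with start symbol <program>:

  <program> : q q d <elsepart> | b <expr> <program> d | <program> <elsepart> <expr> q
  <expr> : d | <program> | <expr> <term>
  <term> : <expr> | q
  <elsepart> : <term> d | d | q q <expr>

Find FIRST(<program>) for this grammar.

{ b, q }

<program> : q q d <elsepart> contributes {q}.
<program> : b <expr> <program> d contributes {b}.
From <program> : <program> <elsepart> <expr> q: add FIRST(<program>) = { b, q }.
Union: FIRST(<program>) = { b, q }.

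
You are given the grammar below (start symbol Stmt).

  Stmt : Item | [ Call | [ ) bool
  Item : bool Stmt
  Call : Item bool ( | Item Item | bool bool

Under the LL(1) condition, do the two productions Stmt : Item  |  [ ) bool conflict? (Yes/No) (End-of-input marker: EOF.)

No

FIRST(Item) = { bool } and FIRST([ ) bool) = { [ }.
The FIRST sets are disjoint and neither alternative is nullable — no conflict.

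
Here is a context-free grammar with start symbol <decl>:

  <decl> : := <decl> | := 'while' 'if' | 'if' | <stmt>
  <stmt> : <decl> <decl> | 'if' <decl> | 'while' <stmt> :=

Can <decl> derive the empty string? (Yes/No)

No

No nonterminal in this grammar is nullable.
No production of <decl> has an RHS whose symbols are all nullable, so <decl> is not nullable.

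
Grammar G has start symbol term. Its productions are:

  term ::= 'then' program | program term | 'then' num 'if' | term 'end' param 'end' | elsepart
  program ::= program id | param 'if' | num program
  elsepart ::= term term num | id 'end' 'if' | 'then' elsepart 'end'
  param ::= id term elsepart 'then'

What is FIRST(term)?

term ::= 'then' program contributes {'then'}.
From term ::= program term: add FIRST(program) = { id, num }.
term ::= 'then' num 'if' contributes {'then'}.
From term ::= term 'end' param 'end': add FIRST(term) = { 'then', id, num }.
From term ::= elsepart: add FIRST(elsepart) = { 'then', id, num }.
Union: FIRST(term) = { 'then', id, num }.

{ 'then', id, num }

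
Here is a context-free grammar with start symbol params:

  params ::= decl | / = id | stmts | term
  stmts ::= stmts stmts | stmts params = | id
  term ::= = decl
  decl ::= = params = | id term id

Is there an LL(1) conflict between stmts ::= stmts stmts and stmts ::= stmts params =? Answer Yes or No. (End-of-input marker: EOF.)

Yes

FIRST(stmts stmts) = { id } and FIRST(stmts params =) = { id }.
Both contain id, so the two alternatives are not disjoint — LL(1) conflict.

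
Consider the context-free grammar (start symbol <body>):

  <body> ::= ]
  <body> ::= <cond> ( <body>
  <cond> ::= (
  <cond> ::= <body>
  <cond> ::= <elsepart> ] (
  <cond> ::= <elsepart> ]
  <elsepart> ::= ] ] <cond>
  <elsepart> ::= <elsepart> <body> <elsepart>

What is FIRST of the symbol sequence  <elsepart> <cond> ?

{ ] }

Add FIRST(<elsepart>) = { ] }; <elsepart> is not nullable, stop.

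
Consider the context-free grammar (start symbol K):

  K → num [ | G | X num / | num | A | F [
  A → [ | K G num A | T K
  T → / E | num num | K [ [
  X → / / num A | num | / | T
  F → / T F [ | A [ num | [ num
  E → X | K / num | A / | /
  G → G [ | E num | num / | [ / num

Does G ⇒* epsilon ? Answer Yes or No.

No nonterminal in this grammar is nullable.
No production of G has an RHS whose symbols are all nullable, so G is not nullable.

No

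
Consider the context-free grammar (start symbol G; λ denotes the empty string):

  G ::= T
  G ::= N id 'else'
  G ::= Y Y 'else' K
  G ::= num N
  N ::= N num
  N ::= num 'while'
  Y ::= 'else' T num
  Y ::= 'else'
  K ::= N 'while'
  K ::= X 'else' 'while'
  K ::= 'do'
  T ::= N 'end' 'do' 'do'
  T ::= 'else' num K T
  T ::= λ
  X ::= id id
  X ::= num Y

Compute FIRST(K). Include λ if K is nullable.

From K ::= N 'while': add FIRST(N) = { num }.
From K ::= X 'else' 'while': add FIRST(X) = { id, num }.
K ::= 'do' contributes {'do'}.
Union: FIRST(K) = { 'do', id, num }.

{ 'do', id, num }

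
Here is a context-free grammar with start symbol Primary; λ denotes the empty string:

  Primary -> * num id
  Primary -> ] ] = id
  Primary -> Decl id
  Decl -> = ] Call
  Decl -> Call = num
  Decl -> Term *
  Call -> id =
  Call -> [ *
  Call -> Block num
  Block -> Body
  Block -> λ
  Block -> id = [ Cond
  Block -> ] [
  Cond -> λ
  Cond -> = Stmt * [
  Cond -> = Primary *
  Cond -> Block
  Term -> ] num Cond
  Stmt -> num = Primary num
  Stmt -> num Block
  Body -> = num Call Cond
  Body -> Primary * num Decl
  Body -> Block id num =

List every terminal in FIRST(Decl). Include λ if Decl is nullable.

{ *, =, [, ], id, num }

Decl -> = ] Call contributes {=}.
From Decl -> Call = num: add FIRST(Call) = { *, =, [, ], id, num }.
From Decl -> Term *: add FIRST(Term) = { ] }.
Union: FIRST(Decl) = { *, =, [, ], id, num }.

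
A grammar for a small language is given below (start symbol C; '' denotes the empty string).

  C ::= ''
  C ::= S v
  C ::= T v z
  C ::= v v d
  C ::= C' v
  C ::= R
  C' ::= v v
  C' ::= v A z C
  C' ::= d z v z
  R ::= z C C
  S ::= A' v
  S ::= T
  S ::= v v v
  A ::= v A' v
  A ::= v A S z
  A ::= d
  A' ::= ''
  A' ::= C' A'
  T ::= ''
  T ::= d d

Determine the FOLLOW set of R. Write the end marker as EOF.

{ EOF, d, v, z }

In C ::= R: R is at the end, add FOLLOW(C) = { EOF, d, v, z }.
Union: FOLLOW(R) = { EOF, d, v, z }.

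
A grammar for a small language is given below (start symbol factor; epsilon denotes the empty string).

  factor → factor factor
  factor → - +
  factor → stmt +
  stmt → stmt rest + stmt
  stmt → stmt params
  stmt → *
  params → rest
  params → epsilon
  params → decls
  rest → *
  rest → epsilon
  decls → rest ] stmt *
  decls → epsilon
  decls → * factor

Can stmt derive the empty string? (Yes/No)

No

Nullable nonterminals: decls, params, rest.
No production of stmt has an RHS whose symbols are all nullable, so stmt is not nullable.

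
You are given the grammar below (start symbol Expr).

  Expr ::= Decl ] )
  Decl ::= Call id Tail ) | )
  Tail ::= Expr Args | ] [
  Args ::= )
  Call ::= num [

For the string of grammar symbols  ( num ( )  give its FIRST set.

( is a terminal; add {(} and stop.

{ ( }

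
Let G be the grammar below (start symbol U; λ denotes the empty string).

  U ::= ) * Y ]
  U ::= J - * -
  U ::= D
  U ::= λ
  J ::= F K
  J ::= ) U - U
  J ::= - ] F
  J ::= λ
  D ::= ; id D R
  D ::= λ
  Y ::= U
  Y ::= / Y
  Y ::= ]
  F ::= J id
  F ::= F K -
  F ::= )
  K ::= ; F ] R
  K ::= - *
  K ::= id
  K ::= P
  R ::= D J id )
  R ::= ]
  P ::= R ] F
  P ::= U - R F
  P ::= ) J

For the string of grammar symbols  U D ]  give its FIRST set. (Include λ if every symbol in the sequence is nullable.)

Add FIRST(U)\{λ} = { ), -, ;, id }; U is nullable, continue.
Add FIRST(D)\{λ} = { ; }; D is nullable, continue.
] is a terminal; add {]} and stop.

{ ), -, ;, ], id }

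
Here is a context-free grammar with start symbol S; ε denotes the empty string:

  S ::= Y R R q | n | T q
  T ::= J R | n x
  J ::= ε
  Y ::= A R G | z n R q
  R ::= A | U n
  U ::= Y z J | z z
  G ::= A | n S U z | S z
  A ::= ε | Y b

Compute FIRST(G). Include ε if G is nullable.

{ b, n, q, z, ε }

From G ::= A: add FIRST(A) = { b, n, q, z, ε } (including ε since A is nullable).
G ::= n S U z contributes {n}.
From G ::= S z: add FIRST(S) = { b, n, q, z }.
Union: FIRST(G) = { b, n, q, z, ε }.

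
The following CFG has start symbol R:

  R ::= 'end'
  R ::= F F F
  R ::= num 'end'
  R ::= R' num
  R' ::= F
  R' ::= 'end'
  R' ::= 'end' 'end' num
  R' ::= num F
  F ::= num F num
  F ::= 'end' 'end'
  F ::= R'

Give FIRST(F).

F ::= num F num contributes {num}.
F ::= 'end' 'end' contributes {'end'}.
From F ::= R': add FIRST(R') = { 'end', num }.
Union: FIRST(F) = { 'end', num }.

{ 'end', num }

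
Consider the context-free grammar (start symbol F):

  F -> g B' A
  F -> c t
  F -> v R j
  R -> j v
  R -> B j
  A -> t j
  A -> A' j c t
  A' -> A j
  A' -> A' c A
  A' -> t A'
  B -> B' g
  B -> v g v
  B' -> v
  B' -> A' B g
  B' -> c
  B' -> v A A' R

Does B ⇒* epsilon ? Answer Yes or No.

No nonterminal in this grammar is nullable.
No production of B has an RHS whose symbols are all nullable, so B is not nullable.

No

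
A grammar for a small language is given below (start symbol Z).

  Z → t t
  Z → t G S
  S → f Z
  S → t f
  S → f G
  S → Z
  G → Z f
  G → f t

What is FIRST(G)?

{ f, t }

From G → Z f: add FIRST(Z) = { t }.
G → f t contributes {f}.
Union: FIRST(G) = { f, t }.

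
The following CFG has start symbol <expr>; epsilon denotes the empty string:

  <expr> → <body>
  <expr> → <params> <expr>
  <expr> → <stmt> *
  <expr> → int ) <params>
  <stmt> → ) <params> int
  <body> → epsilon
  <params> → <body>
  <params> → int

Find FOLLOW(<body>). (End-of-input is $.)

{ $, ), int }

In <expr> → <body>: <body> is at the end, add FOLLOW(<expr>) = { $ }.
In <params> → <body>: <body> is at the end, add FOLLOW(<params>) = { $, ), int }.
Union: FOLLOW(<body>) = { $, ), int }.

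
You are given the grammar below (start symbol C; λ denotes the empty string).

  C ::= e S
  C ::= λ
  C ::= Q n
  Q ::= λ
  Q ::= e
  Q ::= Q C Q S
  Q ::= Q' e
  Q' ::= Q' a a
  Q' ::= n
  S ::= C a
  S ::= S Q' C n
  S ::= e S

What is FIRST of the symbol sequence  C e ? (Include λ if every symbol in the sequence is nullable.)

Add FIRST(C)\{λ} = { a, e, n }; C is nullable, continue.
e is a terminal; add {e} and stop.

{ a, e, n }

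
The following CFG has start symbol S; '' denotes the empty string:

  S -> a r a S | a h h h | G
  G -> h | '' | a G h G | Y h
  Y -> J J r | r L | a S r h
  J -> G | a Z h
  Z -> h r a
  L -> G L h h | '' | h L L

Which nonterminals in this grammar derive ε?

Directly nullable (have an ''-production): G, L.
S -> G with every symbol nullable, so S is nullable.
J -> G with every symbol nullable, so J is nullable.
No other nonterminal has a production whose RHS symbols are all nullable.

{ G, J, L, S }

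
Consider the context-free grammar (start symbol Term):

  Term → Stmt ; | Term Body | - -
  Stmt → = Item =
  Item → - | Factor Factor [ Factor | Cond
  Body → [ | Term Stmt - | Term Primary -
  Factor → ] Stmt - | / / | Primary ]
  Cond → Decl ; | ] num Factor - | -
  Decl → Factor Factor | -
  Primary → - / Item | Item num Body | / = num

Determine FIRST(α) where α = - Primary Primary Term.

- is a terminal; add {-} and stop.

{ - }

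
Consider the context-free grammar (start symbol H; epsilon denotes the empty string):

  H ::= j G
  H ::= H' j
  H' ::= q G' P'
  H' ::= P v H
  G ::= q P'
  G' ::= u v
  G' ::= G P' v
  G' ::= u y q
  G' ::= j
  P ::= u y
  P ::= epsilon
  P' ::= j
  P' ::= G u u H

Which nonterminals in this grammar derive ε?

Directly nullable (have an epsilon-production): P.
No other nonterminal has a production whose RHS symbols are all nullable.

{ P }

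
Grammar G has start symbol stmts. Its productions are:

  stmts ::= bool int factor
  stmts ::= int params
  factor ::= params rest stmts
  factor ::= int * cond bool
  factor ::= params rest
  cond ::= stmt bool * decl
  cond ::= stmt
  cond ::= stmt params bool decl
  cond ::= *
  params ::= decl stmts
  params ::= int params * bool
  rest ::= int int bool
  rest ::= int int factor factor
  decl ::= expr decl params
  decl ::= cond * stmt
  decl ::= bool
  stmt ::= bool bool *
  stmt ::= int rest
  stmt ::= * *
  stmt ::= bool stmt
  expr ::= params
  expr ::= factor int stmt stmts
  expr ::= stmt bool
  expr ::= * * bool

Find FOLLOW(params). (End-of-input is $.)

{ $, *, bool, int }

In stmts ::= int params: params is at the end, add FOLLOW(stmts) = { $, *, bool, int }.
In factor ::= params rest stmts: add FIRST(rest stmts) = { int }.
In factor ::= params rest: add FIRST(rest) = { int }.
In cond ::= stmt params bool decl: add FIRST(bool decl) = { bool }.
In params ::= int params * bool: add FIRST(* bool) = { * }.
In decl ::= expr decl params: params is at the end, add FOLLOW(decl) = { *, bool, int }.
In expr ::= params: params is at the end, add FOLLOW(expr) = { *, bool, int }.
Union: FOLLOW(params) = { $, *, bool, int }.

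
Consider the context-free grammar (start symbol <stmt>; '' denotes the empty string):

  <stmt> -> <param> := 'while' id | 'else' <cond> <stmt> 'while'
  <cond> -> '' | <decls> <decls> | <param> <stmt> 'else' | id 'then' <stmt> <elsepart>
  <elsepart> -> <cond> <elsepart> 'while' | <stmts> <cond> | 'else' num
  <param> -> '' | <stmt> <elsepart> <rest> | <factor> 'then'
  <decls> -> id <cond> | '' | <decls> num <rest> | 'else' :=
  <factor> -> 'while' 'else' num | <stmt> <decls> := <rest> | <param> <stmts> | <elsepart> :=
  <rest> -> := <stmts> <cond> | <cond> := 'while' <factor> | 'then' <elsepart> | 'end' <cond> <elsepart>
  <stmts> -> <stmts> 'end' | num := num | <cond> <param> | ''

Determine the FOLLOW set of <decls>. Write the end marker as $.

In <cond> -> <decls> <decls>: add FIRST(<decls>)\{''} = { 'else', id, num }.
  Since <decls> is nullable, also add FOLLOW(<cond>) = { 'else', 'end', 'then', 'while', :=, id, num }.
In <cond> -> <decls> <decls>: <decls> is at the end, add FOLLOW(<cond>) = { 'else', 'end', 'then', 'while', :=, id, num }.
In <decls> -> <decls> num <rest>: add FIRST(num <rest>) = { num }.
In <factor> -> <stmt> <decls> := <rest>: add FIRST(:= <rest>) = { := }.
Union: FOLLOW(<decls>) = { 'else', 'end', 'then', 'while', :=, id, num }.

{ 'else', 'end', 'then', 'while', :=, id, num }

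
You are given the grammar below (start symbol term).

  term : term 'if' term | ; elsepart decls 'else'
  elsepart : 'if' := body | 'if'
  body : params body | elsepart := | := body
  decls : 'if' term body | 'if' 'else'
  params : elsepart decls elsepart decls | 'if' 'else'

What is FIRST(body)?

{ 'if', := }

From body : params body: add FIRST(params) = { 'if' }.
From body : elsepart :=: add FIRST(elsepart) = { 'if' }.
body : := body contributes {:=}.
Union: FIRST(body) = { 'if', := }.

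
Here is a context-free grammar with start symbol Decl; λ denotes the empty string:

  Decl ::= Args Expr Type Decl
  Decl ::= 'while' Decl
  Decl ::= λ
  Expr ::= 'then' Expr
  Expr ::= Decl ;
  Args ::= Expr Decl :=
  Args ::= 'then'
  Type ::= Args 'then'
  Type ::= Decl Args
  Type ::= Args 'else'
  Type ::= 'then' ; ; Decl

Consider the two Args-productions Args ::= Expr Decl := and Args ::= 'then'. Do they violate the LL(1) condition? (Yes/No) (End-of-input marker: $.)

FIRST(Expr Decl :=) = { 'then', 'while', ; } and FIRST('then') = { 'then' }.
Both contain 'then', so the two alternatives are not disjoint — LL(1) conflict.

Yes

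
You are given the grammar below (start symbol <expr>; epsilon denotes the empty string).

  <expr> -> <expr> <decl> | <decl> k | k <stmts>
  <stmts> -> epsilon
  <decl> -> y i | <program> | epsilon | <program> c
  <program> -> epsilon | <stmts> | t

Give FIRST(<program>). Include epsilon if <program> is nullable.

{ t, epsilon }

<program> -> epsilon contributes epsilon.
From <program> -> <stmts>: add FIRST(<stmts>) = { epsilon } (including epsilon since <stmts> is nullable).
<program> -> t contributes {t}.
Union: FIRST(<program>) = { t, epsilon }.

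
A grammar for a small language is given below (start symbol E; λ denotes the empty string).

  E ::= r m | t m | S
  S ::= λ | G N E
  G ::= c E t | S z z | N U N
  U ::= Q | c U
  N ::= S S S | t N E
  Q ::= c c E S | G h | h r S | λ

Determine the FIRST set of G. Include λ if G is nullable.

{ c, h, r, t, z, λ }

G ::= c E t contributes {c}.
From G ::= S z z: S nullable, take FIRST(S) ∪ {z} = { c, h, r, t, z }.
From G ::= N U N: N, U, N nullable, take FIRST(N) ∪ FIRST(U) ∪ FIRST(N) = { c, h, r, t, z }; also λ since the whole RHS is nullable.
Union: FIRST(G) = { c, h, r, t, z, λ }.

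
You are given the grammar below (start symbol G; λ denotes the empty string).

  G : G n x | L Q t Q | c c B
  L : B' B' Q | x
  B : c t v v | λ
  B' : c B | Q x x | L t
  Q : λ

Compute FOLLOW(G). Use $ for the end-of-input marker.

G is the start symbol, so $ ∈ FOLLOW(G).
In G : G n x: add FIRST(n x) = { n }.
Union: FOLLOW(G) = { $, n }.

{ $, n }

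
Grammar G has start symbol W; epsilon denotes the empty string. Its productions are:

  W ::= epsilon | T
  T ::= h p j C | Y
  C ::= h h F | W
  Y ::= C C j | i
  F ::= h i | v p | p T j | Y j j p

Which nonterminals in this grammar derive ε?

{ C, W }

Directly nullable (have an epsilon-production): W.
C ::= W with every symbol nullable, so C is nullable.
No other nonterminal has a production whose RHS symbols are all nullable.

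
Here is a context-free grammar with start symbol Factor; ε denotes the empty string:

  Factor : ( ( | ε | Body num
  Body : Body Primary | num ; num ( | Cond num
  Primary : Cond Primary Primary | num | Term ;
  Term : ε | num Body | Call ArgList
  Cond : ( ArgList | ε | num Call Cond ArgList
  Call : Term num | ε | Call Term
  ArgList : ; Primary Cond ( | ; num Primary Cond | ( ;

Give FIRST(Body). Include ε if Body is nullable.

{ (, num }

From Body : Body Primary: add FIRST(Body) = { (, num }.
Body : num ; num ( contributes {num}.
From Body : Cond num: Cond nullable, take FIRST(Cond) ∪ {num} = { (, num }.
Union: FIRST(Body) = { (, num }.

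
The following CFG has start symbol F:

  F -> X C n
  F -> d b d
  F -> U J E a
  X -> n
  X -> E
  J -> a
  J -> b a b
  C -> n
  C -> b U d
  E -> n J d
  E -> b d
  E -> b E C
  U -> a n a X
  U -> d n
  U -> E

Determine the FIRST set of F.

{ a, b, d, n }

From F -> X C n: add FIRST(X) = { b, n }.
F -> d b d contributes {d}.
From F -> U J E a: add FIRST(U) = { a, b, d, n }.
Union: FIRST(F) = { a, b, d, n }.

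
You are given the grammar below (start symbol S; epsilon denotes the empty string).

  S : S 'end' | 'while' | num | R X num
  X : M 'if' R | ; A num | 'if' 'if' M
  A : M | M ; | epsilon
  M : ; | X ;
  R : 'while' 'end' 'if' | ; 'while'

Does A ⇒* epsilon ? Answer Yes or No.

A has an epsilon-production, so A ⇒ epsilon.

Yes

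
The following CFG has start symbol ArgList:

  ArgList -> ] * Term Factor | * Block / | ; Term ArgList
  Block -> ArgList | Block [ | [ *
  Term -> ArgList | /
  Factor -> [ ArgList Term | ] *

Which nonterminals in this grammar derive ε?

No nonterminal has an empty production or an RHS whose symbols are all nullable.

{ } (none)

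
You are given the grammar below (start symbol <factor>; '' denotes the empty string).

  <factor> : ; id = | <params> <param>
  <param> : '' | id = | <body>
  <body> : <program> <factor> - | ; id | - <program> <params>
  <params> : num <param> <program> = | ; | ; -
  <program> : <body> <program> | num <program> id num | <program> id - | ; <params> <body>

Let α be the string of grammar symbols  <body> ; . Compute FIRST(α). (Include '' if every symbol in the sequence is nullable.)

{ -, ;, num }

Add FIRST(<body>) = { -, ;, num }; <body> is not nullable, stop.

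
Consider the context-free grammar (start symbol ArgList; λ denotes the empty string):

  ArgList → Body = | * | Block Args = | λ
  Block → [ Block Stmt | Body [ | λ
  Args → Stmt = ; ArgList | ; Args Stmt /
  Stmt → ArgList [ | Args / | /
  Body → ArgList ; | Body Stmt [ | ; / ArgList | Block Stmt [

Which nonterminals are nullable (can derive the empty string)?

Directly nullable (have an λ-production): ArgList, Block.
No other nonterminal has a production whose RHS symbols are all nullable.

{ ArgList, Block }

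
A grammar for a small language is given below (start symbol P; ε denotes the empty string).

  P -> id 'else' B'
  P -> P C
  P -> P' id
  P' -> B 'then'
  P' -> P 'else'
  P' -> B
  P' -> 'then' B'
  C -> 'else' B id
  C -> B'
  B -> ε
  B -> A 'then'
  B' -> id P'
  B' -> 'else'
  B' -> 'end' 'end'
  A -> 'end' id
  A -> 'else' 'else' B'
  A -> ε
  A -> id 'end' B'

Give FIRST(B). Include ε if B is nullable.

B -> ε contributes ε.
From B -> A 'then': A nullable, take FIRST(A) ∪ {'then'} = { 'else', 'end', 'then', id }.
Union: FIRST(B) = { 'else', 'end', 'then', id, ε }.

{ 'else', 'end', 'then', id, ε }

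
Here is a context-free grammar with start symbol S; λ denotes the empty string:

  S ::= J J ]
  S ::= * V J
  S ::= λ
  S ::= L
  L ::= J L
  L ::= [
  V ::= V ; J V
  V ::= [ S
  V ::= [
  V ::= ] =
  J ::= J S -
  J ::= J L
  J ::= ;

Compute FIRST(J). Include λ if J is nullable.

{ ; }

From J ::= J S -: add FIRST(J) = { ; }.
From J ::= J L: add FIRST(J) = { ; }.
J ::= ; contributes {;}.
Union: FIRST(J) = { ; }.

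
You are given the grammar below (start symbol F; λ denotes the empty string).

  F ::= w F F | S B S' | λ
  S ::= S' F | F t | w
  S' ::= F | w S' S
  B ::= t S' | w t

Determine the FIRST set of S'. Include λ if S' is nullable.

{ t, w, λ }

From S' ::= F: add FIRST(F) = { t, w, λ } (including λ since F is nullable).
S' ::= w S' S contributes {w}.
Union: FIRST(S') = { t, w, λ }.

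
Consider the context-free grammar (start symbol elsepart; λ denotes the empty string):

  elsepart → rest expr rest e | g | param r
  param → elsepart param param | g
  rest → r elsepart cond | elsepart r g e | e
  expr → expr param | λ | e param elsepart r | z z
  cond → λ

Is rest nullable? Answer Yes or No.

No

Nullable nonterminals: cond, expr.
No production of rest has an RHS whose symbols are all nullable, so rest is not nullable.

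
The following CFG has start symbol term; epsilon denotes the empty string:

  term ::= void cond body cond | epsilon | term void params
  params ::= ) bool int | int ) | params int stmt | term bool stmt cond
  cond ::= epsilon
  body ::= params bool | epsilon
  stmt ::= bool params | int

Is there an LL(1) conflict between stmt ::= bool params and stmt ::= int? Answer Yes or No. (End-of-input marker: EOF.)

FIRST(bool params) = { bool } and FIRST(int) = { int }.
The FIRST sets are disjoint and neither alternative is nullable — no conflict.

No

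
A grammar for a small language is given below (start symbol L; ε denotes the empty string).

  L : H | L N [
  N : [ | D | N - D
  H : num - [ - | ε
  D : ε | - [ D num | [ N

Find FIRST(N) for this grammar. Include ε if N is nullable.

N : [ contributes {[}.
From N : D: add FIRST(D) = { -, [, ε } (including ε since D is nullable).
From N : N - D: N nullable, take FIRST(N) ∪ {-} = { -, [ }.
Union: FIRST(N) = { -, [, ε }.

{ -, [, ε }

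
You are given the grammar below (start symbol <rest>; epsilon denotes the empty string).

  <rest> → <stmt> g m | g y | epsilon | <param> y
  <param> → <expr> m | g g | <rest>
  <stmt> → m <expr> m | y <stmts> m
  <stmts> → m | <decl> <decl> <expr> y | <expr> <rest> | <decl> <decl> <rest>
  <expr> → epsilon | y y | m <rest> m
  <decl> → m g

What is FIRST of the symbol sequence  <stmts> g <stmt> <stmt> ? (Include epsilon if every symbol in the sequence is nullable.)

{ g, m, y }

Add FIRST(<stmts>)\{epsilon} = { g, m, y }; <stmts> is nullable, continue.
g is a terminal; add {g} and stop.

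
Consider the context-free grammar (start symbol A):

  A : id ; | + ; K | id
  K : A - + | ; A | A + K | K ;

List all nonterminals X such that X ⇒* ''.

{ } (none)

No nonterminal has an empty production or an RHS whose symbols are all nullable.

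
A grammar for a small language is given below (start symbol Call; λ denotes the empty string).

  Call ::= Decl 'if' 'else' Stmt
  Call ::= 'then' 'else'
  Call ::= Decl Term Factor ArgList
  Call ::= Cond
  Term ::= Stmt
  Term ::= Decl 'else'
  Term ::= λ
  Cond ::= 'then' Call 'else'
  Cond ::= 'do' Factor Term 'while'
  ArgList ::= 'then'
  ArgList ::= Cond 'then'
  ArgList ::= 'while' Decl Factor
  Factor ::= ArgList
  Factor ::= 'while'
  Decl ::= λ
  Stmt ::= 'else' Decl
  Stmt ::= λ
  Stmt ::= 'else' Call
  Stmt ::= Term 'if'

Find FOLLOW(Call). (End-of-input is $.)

{ $, 'do', 'else', 'if', 'then', 'while' }

Call is the start symbol, so $ ∈ FOLLOW(Call).
In Cond ::= 'then' Call 'else': add FIRST('else') = { 'else' }.
In Stmt ::= 'else' Call: Call is at the end, add FOLLOW(Stmt) = { $, 'do', 'else', 'if', 'then', 'while' }.
Union: FOLLOW(Call) = { $, 'do', 'else', 'if', 'then', 'while' }.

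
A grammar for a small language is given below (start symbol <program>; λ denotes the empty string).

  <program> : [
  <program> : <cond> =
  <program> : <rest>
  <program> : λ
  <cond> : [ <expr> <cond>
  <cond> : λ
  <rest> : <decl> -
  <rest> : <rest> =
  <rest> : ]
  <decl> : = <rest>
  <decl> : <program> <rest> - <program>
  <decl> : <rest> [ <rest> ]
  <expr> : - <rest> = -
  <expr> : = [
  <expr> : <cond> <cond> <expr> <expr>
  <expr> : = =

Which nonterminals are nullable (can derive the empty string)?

Directly nullable (have an λ-production): <program>, <cond>.
No other nonterminal has a production whose RHS symbols are all nullable.

{ <cond>, <program> }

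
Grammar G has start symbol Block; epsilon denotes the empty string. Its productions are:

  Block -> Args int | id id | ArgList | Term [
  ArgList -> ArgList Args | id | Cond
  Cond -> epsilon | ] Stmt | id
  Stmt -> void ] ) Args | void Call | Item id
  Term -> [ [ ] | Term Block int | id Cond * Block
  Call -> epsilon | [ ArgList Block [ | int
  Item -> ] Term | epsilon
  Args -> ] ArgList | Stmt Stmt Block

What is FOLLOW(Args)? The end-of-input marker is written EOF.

In Block -> Args int: add FIRST(int) = { int }.
In ArgList -> ArgList Args: Args is at the end, add FOLLOW(ArgList) = { EOF, *, [, ], id, int, void }.
In Stmt -> void ] ) Args: Args is at the end, add FOLLOW(Stmt) = { EOF, *, [, ], id, int, void }.
Union: FOLLOW(Args) = { EOF, *, [, ], id, int, void }.

{ EOF, *, [, ], id, int, void }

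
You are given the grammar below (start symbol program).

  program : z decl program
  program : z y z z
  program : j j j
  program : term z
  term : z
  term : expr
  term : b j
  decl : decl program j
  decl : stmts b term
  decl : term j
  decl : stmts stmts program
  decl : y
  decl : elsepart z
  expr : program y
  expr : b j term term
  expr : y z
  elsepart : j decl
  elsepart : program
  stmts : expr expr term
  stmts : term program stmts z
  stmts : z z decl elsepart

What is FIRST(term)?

term : z contributes {z}.
From term : expr: add FIRST(expr) = { b, j, y, z }.
term : b j contributes {b}.
Union: FIRST(term) = { b, j, y, z }.

{ b, j, y, z }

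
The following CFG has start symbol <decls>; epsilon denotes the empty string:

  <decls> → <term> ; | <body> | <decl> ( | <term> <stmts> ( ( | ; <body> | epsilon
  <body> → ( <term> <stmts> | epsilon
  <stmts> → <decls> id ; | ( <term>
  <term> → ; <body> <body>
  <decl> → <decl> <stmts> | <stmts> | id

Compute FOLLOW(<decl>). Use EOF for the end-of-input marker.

{ (, ;, id }

In <decls> → <decl> (: add FIRST(() = { ( }.
In <decl> → <decl> <stmts>: add FIRST(<stmts>) = { (, ;, id }.
Union: FOLLOW(<decl>) = { (, ;, id }.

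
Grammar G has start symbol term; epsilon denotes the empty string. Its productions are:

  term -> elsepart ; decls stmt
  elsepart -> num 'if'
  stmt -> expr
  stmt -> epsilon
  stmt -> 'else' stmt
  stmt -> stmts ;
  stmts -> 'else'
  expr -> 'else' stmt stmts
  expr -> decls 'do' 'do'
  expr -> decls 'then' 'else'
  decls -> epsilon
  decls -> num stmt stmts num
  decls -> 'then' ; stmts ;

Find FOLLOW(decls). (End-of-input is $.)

{ $, 'do', 'else', 'then', num }

In term -> elsepart ; decls stmt: add FIRST(stmt)\{epsilon} = { 'do', 'else', 'then', num }.
  Since stmt is nullable, also add FOLLOW(term) = { $ }.
In expr -> decls 'do' 'do': add FIRST('do' 'do') = { 'do' }.
In expr -> decls 'then' 'else': add FIRST('then' 'else') = { 'then' }.
Union: FOLLOW(decls) = { $, 'do', 'else', 'then', num }.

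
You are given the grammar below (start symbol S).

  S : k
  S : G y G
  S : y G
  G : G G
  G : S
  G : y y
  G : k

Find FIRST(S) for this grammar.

S : k contributes {k}.
From S : G y G: add FIRST(G) = { k, y }.
S : y G contributes {y}.
Union: FIRST(S) = { k, y }.

{ k, y }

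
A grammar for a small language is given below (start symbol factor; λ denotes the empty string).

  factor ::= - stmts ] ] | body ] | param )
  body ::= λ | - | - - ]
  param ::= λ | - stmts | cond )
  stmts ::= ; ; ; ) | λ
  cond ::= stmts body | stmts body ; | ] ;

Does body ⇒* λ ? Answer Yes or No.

Yes

body has an λ-production, so body ⇒ λ.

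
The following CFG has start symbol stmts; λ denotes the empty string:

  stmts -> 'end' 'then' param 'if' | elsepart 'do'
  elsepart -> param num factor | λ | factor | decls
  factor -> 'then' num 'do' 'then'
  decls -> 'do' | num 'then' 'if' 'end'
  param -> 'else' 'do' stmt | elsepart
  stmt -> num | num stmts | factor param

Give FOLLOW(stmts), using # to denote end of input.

{ #, 'if', num }

stmts is the start symbol, so # ∈ FOLLOW(stmts).
In stmt -> num stmts: stmts is at the end, add FOLLOW(stmt) = { 'if', num }.
Union: FOLLOW(stmts) = { #, 'if', num }.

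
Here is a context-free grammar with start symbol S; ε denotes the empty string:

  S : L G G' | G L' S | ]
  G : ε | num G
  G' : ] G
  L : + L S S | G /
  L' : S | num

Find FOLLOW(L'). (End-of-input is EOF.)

{ +, /, ], num }

In S : G L' S: add FIRST(S) = { +, /, ], num }.
Union: FOLLOW(L') = { +, /, ], num }.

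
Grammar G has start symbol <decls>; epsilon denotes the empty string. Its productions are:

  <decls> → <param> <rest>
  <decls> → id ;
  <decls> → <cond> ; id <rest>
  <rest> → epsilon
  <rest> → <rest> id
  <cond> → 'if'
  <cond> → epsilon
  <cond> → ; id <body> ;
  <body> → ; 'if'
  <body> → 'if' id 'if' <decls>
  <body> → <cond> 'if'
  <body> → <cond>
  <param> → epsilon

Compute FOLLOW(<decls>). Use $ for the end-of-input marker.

{ $, ; }

<decls> is the start symbol, so $ ∈ FOLLOW(<decls>).
In <body> → 'if' id 'if' <decls>: <decls> is at the end, add FOLLOW(<body>) = { ; }.
Union: FOLLOW(<decls>) = { $, ; }.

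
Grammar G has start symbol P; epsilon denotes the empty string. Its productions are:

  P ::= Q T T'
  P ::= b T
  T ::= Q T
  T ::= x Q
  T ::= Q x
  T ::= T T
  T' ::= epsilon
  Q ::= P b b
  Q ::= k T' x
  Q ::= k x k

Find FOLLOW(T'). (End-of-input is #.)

{ #, b, x }

In P ::= Q T T': T' is at the end, add FOLLOW(P) = { #, b }.
In Q ::= k T' x: add FIRST(x) = { x }.
Union: FOLLOW(T') = { #, b, x }.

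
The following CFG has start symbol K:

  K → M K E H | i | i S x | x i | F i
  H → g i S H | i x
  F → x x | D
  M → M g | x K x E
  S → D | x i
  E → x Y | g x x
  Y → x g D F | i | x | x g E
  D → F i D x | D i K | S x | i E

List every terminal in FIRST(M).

{ x }

From M → M g: add FIRST(M) = { x }.
M → x K x E contributes {x}.
Union: FIRST(M) = { x }.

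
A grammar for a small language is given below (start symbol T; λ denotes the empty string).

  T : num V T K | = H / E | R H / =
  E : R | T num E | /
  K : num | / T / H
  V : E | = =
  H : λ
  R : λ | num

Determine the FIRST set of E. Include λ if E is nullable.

{ /, =, num, λ }

From E : R: add FIRST(R) = { num, λ } (including λ since R is nullable).
From E : T num E: add FIRST(T) = { /, =, num }.
E : / contributes {/}.
Union: FIRST(E) = { /, =, num, λ }.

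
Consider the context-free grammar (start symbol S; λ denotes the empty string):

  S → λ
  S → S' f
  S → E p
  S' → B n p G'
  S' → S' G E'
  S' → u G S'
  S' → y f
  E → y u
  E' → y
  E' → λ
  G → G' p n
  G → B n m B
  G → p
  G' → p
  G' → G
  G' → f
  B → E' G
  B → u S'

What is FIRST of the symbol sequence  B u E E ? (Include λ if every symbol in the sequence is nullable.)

{ f, p, u, y }

Add FIRST(B) = { f, p, u, y }; B is not nullable, stop.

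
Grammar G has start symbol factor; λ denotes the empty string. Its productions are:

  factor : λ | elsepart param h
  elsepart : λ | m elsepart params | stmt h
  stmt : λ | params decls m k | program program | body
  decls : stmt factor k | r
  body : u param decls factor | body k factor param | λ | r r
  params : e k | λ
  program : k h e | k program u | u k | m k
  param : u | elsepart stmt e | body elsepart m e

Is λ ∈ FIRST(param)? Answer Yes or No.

Nullable nonterminals: body, elsepart, factor, params, stmt.
No production of param has an RHS whose symbols are all nullable, so param is not nullable.

No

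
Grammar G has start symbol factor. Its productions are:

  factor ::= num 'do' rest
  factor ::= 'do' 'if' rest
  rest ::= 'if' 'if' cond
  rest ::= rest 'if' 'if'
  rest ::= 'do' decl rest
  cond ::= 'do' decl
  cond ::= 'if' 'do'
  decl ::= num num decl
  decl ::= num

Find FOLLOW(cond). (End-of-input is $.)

{ $, 'if' }

In rest ::= 'if' 'if' cond: cond is at the end, add FOLLOW(rest) = { $, 'if' }.
Union: FOLLOW(cond) = { $, 'if' }.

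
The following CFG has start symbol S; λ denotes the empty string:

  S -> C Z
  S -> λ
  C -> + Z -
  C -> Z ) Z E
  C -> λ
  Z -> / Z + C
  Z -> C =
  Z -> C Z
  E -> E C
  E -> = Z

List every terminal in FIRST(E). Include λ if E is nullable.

From E -> E C: add FIRST(E) = { = }.
E -> = Z contributes {=}.
Union: FIRST(E) = { = }.

{ = }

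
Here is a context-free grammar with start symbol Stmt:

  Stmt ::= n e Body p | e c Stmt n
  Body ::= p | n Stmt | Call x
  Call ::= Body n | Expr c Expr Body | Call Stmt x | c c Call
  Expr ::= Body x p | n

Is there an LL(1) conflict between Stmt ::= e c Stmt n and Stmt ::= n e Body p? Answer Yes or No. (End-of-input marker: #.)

No

FIRST(e c Stmt n) = { e } and FIRST(n e Body p) = { n }.
The FIRST sets are disjoint and neither alternative is nullable — no conflict.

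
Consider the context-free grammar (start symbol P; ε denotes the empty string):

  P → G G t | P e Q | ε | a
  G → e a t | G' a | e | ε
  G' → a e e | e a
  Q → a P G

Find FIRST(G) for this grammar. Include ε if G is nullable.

{ a, e, ε }

G → e a t contributes {e}.
From G → G' a: add FIRST(G') = { a, e }.
G → e contributes {e}.
G → ε contributes ε.
Union: FIRST(G) = { a, e, ε }.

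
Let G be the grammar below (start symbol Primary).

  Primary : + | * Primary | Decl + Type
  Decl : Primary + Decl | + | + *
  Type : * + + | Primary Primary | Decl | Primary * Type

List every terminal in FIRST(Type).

{ *, + }

Type : * + + contributes {*}.
From Type : Primary Primary: add FIRST(Primary) = { *, + }.
From Type : Decl: add FIRST(Decl) = { *, + }.
From Type : Primary * Type: add FIRST(Primary) = { *, + }.
Union: FIRST(Type) = { *, + }.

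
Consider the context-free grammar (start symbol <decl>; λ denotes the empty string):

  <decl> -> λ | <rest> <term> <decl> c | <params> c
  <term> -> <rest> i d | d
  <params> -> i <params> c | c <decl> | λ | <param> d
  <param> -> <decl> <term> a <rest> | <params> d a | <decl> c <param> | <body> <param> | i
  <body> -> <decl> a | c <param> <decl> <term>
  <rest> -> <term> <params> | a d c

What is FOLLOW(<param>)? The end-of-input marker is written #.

{ a, c, d, i }

In <params> -> <param> d: add FIRST(d) = { d }.
In <param> -> <decl> c <param>: <param> is at the end, add FOLLOW(<param>) = { a, c, d, i }.
In <param> -> <body> <param>: <param> is at the end, add FOLLOW(<param>) = { a, c, d, i }.
In <body> -> c <param> <decl> <term>: add FIRST(<decl> <term>) = { a, c, d, i }.
Union: FOLLOW(<param>) = { a, c, d, i }.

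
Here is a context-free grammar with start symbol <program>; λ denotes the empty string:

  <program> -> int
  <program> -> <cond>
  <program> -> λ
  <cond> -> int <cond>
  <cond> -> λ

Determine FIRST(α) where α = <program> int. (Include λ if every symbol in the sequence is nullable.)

Add FIRST(<program>)\{λ} = { int }; <program> is nullable, continue.
int is a terminal; add {int} and stop.

{ int }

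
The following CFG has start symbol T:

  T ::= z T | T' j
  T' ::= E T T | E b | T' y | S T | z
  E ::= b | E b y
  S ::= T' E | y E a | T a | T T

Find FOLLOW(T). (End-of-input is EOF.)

T is the start symbol, so EOF ∈ FOLLOW(T).
In T ::= z T: T is at the end, add FOLLOW(T) = { EOF, a, b, j, y, z }.
In T' ::= E T T: add FIRST(T) = { b, y, z }.
In T' ::= E T T: T is at the end, add FOLLOW(T') = { b, j, y }.
In T' ::= S T: T is at the end, add FOLLOW(T') = { b, j, y }.
In S ::= T a: add FIRST(a) = { a }.
In S ::= T T: add FIRST(T) = { b, y, z }.
In S ::= T T: T is at the end, add FOLLOW(S) = { b, y, z }.
Union: FOLLOW(T) = { EOF, a, b, j, y, z }.

{ EOF, a, b, j, y, z }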